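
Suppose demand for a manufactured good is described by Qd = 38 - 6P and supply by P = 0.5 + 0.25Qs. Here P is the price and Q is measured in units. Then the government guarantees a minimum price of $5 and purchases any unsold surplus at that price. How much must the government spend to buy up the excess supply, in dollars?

Rearranging supply gives Qs = 4P - 2. Equilibrium: 38 - 6P = 4P - 2, so 40 = 10P and P* = 4, Q* = 14.
Since 5 > 4, the floor is binding.
At P = 5: Qd = 38 - 6·5 = 8 and Qs = 4·5 - 2 = 18.
Surplus = Qs - Qd = 10.
Government expenditure = surplus × support price = 10 × 5 = 50.

50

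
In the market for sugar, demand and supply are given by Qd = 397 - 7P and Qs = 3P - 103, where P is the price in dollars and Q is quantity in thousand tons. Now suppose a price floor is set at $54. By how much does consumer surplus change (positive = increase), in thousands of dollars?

Without the control the market clears where 397 - 7P = 3P - 103, i.e. P* = 50 and Q* = 47.
Because the floor (54) lies above the market-clearing price, it is binding.
At P = 54: Qd = 397 - 7·54 = 19 and Qs = 3·54 - 103 = 59.
Consumer surplus without the control is ½ · (397/7 - 50) · 47 = 2209/14.
With the floor, consumers buy 19 units at 54, so CS = ½ · (397/7 - 54) · 19 = 361/14.
Change in consumer surplus = 361/14 - 2209/14 = -132.

-132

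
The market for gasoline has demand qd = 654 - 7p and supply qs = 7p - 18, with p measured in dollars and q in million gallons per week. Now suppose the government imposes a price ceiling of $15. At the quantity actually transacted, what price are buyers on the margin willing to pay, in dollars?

Equilibrium: 654 - 7p = 7p - 18, so 672 = 14p and p* = 48, q* = 318.
Because the ceiling (15) lies below the market-clearing price, it is binding.
At p = 15: qd = 654 - 7·15 = 549 and qs = 7·15 - 18 = 87.
Only 87 units reach the market. On the demand curve, the marginal buyer's willingness to pay at q = 87 is (654 - 87)/7 = 81.

81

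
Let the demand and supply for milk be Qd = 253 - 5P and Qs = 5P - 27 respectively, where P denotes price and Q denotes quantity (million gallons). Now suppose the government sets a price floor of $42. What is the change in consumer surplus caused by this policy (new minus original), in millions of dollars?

Without the control the market clears where 253 - 5P = 5P - 27, i.e. P* = 28 and Q* = 113.
Since 42 > 28, the floor is binding.
At P = 42: Qd = 253 - 5·42 = 43 and Qs = 5·42 - 27 = 183.
Consumer surplus without the control is ½ · (50.6 - 28) · 113 = 1276.9.
With the floor, consumers buy 43 units at 42, so CS = ½ · (50.6 - 42) · 43 = 184.9.
Change in consumer surplus = 184.9 - 1276.9 = -1092.

-1092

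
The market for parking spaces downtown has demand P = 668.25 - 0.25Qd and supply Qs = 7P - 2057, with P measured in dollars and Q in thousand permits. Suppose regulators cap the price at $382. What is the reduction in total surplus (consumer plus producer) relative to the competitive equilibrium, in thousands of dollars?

Rearranging demand gives Qd = 2673 - 4P. In a free market, 2673 - 4P = 7P - 2057 gives the equilibrium P* = 430, Q* = 953.
Since 382 < 430, the ceiling is binding.
At P = 382: Qd = 2673 - 4·382 = 1145 and Qs = 7·382 - 2057 = 617.
Quantity traded falls to 617. At Q = 617 the demand price is (2673 - 617)/4 = 514 and the supply price is (2057 + 617)/7 = 382.
Deadweight loss = ½ · (514 - 382) · (953 - 617) = ½ · 132 · 336 = 22176.

22176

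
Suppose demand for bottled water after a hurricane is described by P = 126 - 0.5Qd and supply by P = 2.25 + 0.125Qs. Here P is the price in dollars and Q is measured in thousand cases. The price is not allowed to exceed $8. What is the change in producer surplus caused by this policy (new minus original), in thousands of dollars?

Rearranging demand gives Qd = 252 - 2P; rearranging supply gives Qs = 8P - 18. In a free market, 252 - 2P = 8P - 18 gives the equilibrium P* = 27, Q* = 198.
Since 8 < 27, the ceiling is binding.
At P = 8: Qd = 252 - 2·8 = 236 and Qs = 8·8 - 18 = 46.
Producer surplus without the control is ½ · (27 - 2.25) · 198 = 2450.25.
With the ceiling, producers sell 46 units at 8, so PS = ½ · (8 - 2.25) · 46 = 132.25.
Change in producer surplus = 132.25 - 2450.25 = -2318.

-2318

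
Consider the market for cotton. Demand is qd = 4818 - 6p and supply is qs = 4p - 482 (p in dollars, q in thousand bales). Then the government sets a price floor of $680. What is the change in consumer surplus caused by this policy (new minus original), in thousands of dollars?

-178200

In a free market, 4818 - 6p = 4p - 482 gives the equilibrium p* = 530, q* = 1638.
Since 680 > 530, the floor is binding.
At p = 680: qd = 4818 - 6·680 = 738 and qs = 4·680 - 482 = 2238.
Consumer surplus without the control is ½ · (803 - 530) · 1638 = 223587.
With the floor, consumers buy 738 units at 680, so CS = ½ · (803 - 680) · 738 = 45387.
Change in consumer surplus = 45387 - 223587 = -178200.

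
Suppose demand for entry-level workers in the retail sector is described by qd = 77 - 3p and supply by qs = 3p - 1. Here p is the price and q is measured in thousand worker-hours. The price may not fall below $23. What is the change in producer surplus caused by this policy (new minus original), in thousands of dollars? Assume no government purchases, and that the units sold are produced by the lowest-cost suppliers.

-70

Equilibrium: 77 - 3p = 3p - 1, so 78 = 6p and p* = 13, q* = 38.
The floor of 23 is above the equilibrium price 13, so it binds.
At p = 23: qd = 77 - 3·23 = 8 and qs = 3·23 - 1 = 68.
Producer surplus without the control is ½ · (13 - 1/3) · 38 = 722/3.
With the floor, 8 units are sold at 23. The supply price at q = 8 is 3, so PS = ½ · [(23 - 1/3) + (23 - 3)] · 8 = 512/3.
Change in producer surplus = 512/3 - 722/3 = -70.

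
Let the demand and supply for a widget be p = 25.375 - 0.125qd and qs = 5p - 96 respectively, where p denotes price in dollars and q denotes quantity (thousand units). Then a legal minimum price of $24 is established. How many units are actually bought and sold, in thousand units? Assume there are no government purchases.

11

Rearranging demand gives qd = 203 - 8p. In a free market, 203 - 8p = 5p - 96 gives the equilibrium p* = 23, q* = 19.
The floor of 24 is above the equilibrium price 23, so it binds.
At p = 24: qd = 203 - 8·24 = 11 and qs = 5·24 - 96 = 24.
The quantity actually transacted is the short side, demand: 11.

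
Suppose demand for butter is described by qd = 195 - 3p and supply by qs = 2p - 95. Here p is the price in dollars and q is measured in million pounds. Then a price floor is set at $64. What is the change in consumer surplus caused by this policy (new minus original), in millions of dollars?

-72

Setting quantity demanded equal to quantity supplied, 195 - 3p = 2p - 95, gives p* = 58 and q* = 21.
Since 64 > 58, the floor is binding.
At p = 64: qd = 195 - 3·64 = 3 and qs = 2·64 - 95 = 33.
Consumer surplus without the control is ½ · (65 - 58) · 21 = 73.5.
With the floor, consumers buy 3 units at 64, so CS = ½ · (65 - 64) · 3 = 1.5.
Change in consumer surplus = 1.5 - 73.5 = -72.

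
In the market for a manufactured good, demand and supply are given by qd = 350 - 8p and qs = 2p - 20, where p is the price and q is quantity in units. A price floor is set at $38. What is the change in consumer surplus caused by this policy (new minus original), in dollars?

Setting quantity demanded equal to quantity supplied, 350 - 8p = 2p - 20, gives p* = 37 and q* = 54.
Because the floor (38) lies above the market-clearing price, it is binding.
At p = 38: qd = 350 - 8·38 = 46 and qs = 2·38 - 20 = 56.
Consumer surplus without the control is ½ · (43.75 - 37) · 54 = 182.25.
With the floor, consumers buy 46 units at 38, so CS = ½ · (43.75 - 38) · 46 = 132.25.
Change in consumer surplus = 132.25 - 182.25 = -50.

-50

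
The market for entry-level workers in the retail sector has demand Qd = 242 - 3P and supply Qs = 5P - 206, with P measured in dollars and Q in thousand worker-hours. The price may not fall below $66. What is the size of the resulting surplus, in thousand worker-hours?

Equilibrium: 242 - 3P = 5P - 206, so 448 = 8P and P* = 56, Q* = 74.
Since 66 > 56, the floor is binding.
At P = 66: Qd = 242 - 3·66 = 44 and Qs = 5·66 - 206 = 124.
Surplus = Qs - Qd = 124 - 44 = 80.

80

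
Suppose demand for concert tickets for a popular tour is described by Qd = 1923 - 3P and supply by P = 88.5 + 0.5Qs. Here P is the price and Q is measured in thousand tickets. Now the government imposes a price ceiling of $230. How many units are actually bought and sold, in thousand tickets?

283

Rearranging supply gives Qs = 2P - 177. In a free market, 1923 - 3P = 2P - 177 gives the equilibrium P* = 420, Q* = 663.
Since 230 < 420, the ceiling is binding.
At P = 230: Qd = 1923 - 3·230 = 1233 and Qs = 2·230 - 177 = 283.
The quantity actually transacted is the short side, supply: 283.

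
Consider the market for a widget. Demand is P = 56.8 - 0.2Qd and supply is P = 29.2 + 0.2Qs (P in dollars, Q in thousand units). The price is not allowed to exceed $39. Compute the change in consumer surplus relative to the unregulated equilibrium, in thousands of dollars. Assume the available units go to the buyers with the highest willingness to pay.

156

Rearranging demand gives Qd = 284 - 5P; rearranging supply gives Qs = 5P - 146. Setting quantity demanded equal to quantity supplied, 284 - 5P = 5P - 146, gives P* = 43 and Q* = 69.
Since 39 < 43, the ceiling is binding.
At P = 39: Qd = 284 - 5·39 = 89 and Qs = 5·39 - 146 = 49.
Consumer surplus without the control is ½ · (56.8 - 43) · 69 = 476.1.
With the ceiling, 49 units are sold at 39 (assume they go to the highest-value buyers). The demand price at Q = 49 is 47, so CS = ½ · [(56.8 - 39) + (47 - 39)] · 49 = 632.1.
Change in consumer surplus = 632.1 - 476.1 = 156.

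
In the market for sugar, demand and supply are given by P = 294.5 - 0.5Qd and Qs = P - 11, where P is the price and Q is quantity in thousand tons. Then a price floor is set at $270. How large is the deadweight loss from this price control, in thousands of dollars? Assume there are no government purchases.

14700

Rearranging demand gives Qd = 589 - 2P. Setting quantity demanded equal to quantity supplied, 589 - 2P = P - 11, gives P* = 200 and Q* = 189.
Since 270 > 200, the floor is binding.
At P = 270: Qd = 589 - 2·270 = 49 and Qs = 270 - 11 = 259.
Quantity traded falls to 49. At Q = 49 the demand price is (589 - 49)/2 = 270 and the supply price is 11 + 49 = 60.
Deadweight loss = ½ · (270 - 60) · (189 - 49) = ½ · 210 · 140 = 14700.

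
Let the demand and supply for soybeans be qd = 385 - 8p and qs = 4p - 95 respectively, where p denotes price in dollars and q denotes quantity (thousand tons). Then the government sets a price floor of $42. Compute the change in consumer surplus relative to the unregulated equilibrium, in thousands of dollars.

-114

Equilibrium: 385 - 8p = 4p - 95, so 480 = 12p and p* = 40, q* = 65.
Because the floor (42) lies above the market-clearing price, it is binding.
At p = 42: qd = 385 - 8·42 = 49 and qs = 4·42 - 95 = 73.
Consumer surplus without the control is ½ · (48.125 - 40) · 65 = 264.0625.
With the floor, consumers buy 49 units at 42, so CS = ½ · (48.125 - 42) · 49 = 150.0625.
Change in consumer surplus = 150.0625 - 264.0625 = -114.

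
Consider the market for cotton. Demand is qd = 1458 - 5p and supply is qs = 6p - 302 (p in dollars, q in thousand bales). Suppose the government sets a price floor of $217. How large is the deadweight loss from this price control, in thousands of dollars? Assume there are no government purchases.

14891.25

In a free market, 1458 - 5p = 6p - 302 gives the equilibrium p* = 160, q* = 658.
Because the floor (217) lies above the market-clearing price, it is binding.
At p = 217: qd = 1458 - 5·217 = 373 and qs = 6·217 - 302 = 1000.
Quantity traded falls to 373. At q = 373 the demand price is (1458 - 373)/5 = 217 and the supply price is (302 + 373)/6 = 112.5.
Deadweight loss = ½ · (217 - 112.5) · (658 - 373) = ½ · 104.5 · 285 = 14891.25.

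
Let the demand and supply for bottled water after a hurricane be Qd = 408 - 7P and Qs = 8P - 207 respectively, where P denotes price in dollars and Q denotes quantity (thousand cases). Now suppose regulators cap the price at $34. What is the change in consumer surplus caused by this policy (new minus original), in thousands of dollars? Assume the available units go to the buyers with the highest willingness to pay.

Without the control the market clears where 408 - 7P = 8P - 207, i.e. P* = 41 and Q* = 121.
Because the ceiling (34) lies below the market-clearing price, it is binding.
At P = 34: Qd = 408 - 7·34 = 170 and Qs = 8·34 - 207 = 65.
Consumer surplus without the control is ½ · (408/7 - 41) · 121 = 14641/14.
With the ceiling, 65 units are sold at 34 (assume they go to the highest-value buyers). The demand price at Q = 65 is 49, so CS = ½ · [(408/7 - 34) + (49 - 34)] · 65 = 17875/14.
Change in consumer surplus = 17875/14 - 14641/14 = 231.

231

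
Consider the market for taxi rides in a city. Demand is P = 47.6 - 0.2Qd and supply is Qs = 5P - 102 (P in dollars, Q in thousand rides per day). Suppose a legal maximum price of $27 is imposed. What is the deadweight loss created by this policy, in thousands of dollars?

245

Rearranging demand gives Qd = 238 - 5P. In a free market, 238 - 5P = 5P - 102 gives the equilibrium P* = 34, Q* = 68.
Since 27 < 34, the ceiling is binding.
At P = 27: Qd = 238 - 5·27 = 103 and Qs = 5·27 - 102 = 33.
Quantity traded falls to 33. At Q = 33 the demand price is (238 - 33)/5 = 41 and the supply price is (102 + 33)/5 = 27.
Deadweight loss = ½ · (41 - 27) · (68 - 33) = ½ · 14 · 35 = 245.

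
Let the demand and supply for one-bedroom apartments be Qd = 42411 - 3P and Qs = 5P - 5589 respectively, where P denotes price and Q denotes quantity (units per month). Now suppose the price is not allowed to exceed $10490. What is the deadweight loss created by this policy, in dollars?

0

Equilibrium: 42411 - 3P = 5P - 5589, so 48000 = 8P and P* = 6000, Q* = 24411.
Since 10490 is above P* = 6000, the ceiling does not bind and the free-market outcome prevails.
Since the control does not bind, no trades are prevented and deadweight loss is zero.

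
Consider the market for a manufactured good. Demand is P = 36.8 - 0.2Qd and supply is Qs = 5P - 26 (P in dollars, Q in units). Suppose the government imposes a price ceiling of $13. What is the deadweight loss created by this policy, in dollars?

320

Rearranging demand gives Qd = 184 - 5P. Equilibrium: 184 - 5P = 5P - 26, so 210 = 10P and P* = 21, Q* = 79.
Since 13 < 21, the ceiling is binding.
At P = 13: Qd = 184 - 5·13 = 119 and Qs = 5·13 - 26 = 39.
Quantity traded falls to 39. At Q = 39 the demand price is (184 - 39)/5 = 29 and the supply price is (26 + 39)/5 = 13.
Deadweight loss = ½ · (29 - 13) · (79 - 39) = ½ · 16 · 40 = 320.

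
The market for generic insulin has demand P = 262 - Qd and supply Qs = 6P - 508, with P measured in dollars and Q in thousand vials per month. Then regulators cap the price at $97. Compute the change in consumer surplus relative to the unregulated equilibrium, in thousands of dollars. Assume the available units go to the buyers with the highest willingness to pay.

Rearranging demand gives Qd = 262 - P. In a free market, 262 - P = 6P - 508 gives the equilibrium P* = 110, Q* = 152.
The ceiling of 97 is below the equilibrium price 110, so it binds.
At P = 97: Qd = 262 - 97 = 165 and Qs = 6·97 - 508 = 74.
Consumer surplus without the control is ½ · (262 - 110) · 152 = 11552.
With the ceiling, 74 units are sold at 97 (assume they go to the highest-value buyers). The demand price at Q = 74 is 188, so CS = ½ · [(262 - 97) + (188 - 97)] · 74 = 9472.
Change in consumer surplus = 9472 - 11552 = -2080.

-2080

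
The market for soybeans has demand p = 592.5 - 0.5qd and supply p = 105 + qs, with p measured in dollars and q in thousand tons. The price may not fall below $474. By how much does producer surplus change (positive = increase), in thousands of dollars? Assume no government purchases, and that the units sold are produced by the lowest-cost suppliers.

6556

Rearranging demand gives qd = 1185 - 2p; rearranging supply gives qs = p - 105. Without the control the market clears where 1185 - 2p = p - 105, i.e. p* = 430 and q* = 325.
Since 474 > 430, the floor is binding.
At p = 474: qd = 1185 - 2·474 = 237 and qs = 474 - 105 = 369.
Producer surplus without the control is ½ · (430 - 105) · 325 = 52812.5.
With the floor, 237 units are sold at 474. The supply price at q = 237 is 342, so PS = ½ · [(474 - 105) + (474 - 342)] · 237 = 59368.5.
Change in producer surplus = 59368.5 - 52812.5 = 6556.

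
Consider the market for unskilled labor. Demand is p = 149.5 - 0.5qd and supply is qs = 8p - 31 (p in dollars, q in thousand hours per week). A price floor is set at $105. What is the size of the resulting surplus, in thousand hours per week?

720

Rearranging demand gives qd = 299 - 2p. Equilibrium: 299 - 2p = 8p - 31, so 330 = 10p and p* = 33, q* = 233.
Since 105 > 33, the floor is binding.
At p = 105: qd = 299 - 2·105 = 89 and qs = 8·105 - 31 = 809.
Surplus = qs - qd = 809 - 89 = 720.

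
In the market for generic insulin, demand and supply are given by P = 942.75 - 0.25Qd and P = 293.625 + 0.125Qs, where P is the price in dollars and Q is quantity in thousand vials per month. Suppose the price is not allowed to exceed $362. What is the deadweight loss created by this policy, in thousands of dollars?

Rearranging demand gives Qd = 3771 - 4P; rearranging supply gives Qs = 8P - 2349. Without the control the market clears where 3771 - 4P = 8P - 2349, i.e. P* = 510 and Q* = 1731.
Since 362 < 510, the ceiling is binding.
At P = 362: Qd = 3771 - 4·362 = 2323 and Qs = 8·362 - 2349 = 547.
Quantity traded falls to 547. At Q = 547 the demand price is (3771 - 547)/4 = 806 and the supply price is (2349 + 547)/8 = 362.
Deadweight loss = ½ · (806 - 362) · (1731 - 547) = ½ · 444 · 1184 = 262848.

262848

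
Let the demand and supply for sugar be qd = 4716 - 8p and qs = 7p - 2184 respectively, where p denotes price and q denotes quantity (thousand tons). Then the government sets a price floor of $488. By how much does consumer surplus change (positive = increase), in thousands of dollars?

Setting quantity demanded equal to quantity supplied, 4716 - 8p = 7p - 2184, gives p* = 460 and q* = 1036.
The floor of 488 is above the equilibrium price 460, so it binds.
At p = 488: qd = 4716 - 8·488 = 812 and qs = 7·488 - 2184 = 1232.
Consumer surplus without the control is ½ · (589.5 - 460) · 1036 = 67081.
With the floor, consumers buy 812 units at 488, so CS = ½ · (589.5 - 488) · 812 = 41209.
Change in consumer surplus = 41209 - 67081 = -25872.

-25872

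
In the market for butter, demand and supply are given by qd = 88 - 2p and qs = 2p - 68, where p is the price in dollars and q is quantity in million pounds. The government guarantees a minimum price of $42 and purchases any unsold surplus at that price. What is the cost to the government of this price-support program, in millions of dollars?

504

Without the control the market clears where 88 - 2p = 2p - 68, i.e. p* = 39 and q* = 10.
Since 42 > 39, the floor is binding.
At p = 42: qd = 88 - 2·42 = 4 and qs = 2·42 - 68 = 16.
Surplus = qs - qd = 12.
Government expenditure = surplus × support price = 12 × 42 = 504.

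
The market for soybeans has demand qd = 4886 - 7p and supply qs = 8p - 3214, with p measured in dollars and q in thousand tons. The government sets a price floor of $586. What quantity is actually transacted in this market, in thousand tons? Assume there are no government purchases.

784

Equilibrium: 4886 - 7p = 8p - 3214, so 8100 = 15p and p* = 540, q* = 1106.
Since 586 > 540, the floor is binding.
At p = 586: qd = 4886 - 7·586 = 784 and qs = 8·586 - 3214 = 1474.
The quantity actually transacted is the short side, demand: 784.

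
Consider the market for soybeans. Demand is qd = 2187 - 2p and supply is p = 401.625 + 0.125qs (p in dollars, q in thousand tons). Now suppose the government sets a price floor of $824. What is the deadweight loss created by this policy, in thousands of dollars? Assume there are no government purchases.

Rearranging supply gives qs = 8p - 3213. Setting quantity demanded equal to quantity supplied, 2187 - 2p = 8p - 3213, gives p* = 540 and q* = 1107.
Since 824 > 540, the floor is binding.
At p = 824: qd = 2187 - 2·824 = 539 and qs = 8·824 - 3213 = 3379.
Quantity traded falls to 539. At q = 539 the demand price is (2187 - 539)/2 = 824 and the supply price is (3213 + 539)/8 = 469.
Deadweight loss = ½ · (824 - 469) · (1107 - 539) = ½ · 355 · 568 = 100820.

100820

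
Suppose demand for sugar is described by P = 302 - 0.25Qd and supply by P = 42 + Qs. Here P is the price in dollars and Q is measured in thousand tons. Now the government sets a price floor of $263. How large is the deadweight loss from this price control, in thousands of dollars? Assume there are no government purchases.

1690

Rearranging demand gives Qd = 1208 - 4P; rearranging supply gives Qs = P - 42. Without the control the market clears where 1208 - 4P = P - 42, i.e. P* = 250 and Q* = 208.
Since 263 > 250, the floor is binding.
At P = 263: Qd = 1208 - 4·263 = 156 and Qs = 263 - 42 = 221.
Quantity traded falls to 156. At Q = 156 the demand price is (1208 - 156)/4 = 263 and the supply price is 42 + 156 = 198.
Deadweight loss = ½ · (263 - 198) · (208 - 156) = ½ · 65 · 52 = 1690.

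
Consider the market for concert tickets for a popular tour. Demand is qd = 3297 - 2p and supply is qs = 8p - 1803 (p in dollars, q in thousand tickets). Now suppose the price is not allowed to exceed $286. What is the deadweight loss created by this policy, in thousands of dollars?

Equilibrium: 3297 - 2p = 8p - 1803, so 5100 = 10p and p* = 510, q* = 2277.
Because the ceiling (286) lies below the market-clearing price, it is binding.
At p = 286: qd = 3297 - 2·286 = 2725 and qs = 8·286 - 1803 = 485.
Quantity traded falls to 485. At q = 485 the demand price is (3297 - 485)/2 = 1406 and the supply price is (1803 + 485)/8 = 286.
Deadweight loss = ½ · (1406 - 286) · (2277 - 485) = ½ · 1120 · 1792 = 1003520.

1003520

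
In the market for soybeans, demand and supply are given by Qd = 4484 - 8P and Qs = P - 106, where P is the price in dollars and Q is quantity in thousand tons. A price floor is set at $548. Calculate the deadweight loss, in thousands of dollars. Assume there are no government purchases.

Without the control the market clears where 4484 - 8P = P - 106, i.e. P* = 510 and Q* = 404.
Because the floor (548) lies above the market-clearing price, it is binding.
At P = 548: Qd = 4484 - 8·548 = 100 and Qs = 548 - 106 = 442.
Quantity traded falls to 100. At Q = 100 the demand price is (4484 - 100)/8 = 548 and the supply price is 106 + 100 = 206.
Deadweight loss = ½ · (548 - 206) · (404 - 100) = ½ · 342 · 304 = 51984.

51984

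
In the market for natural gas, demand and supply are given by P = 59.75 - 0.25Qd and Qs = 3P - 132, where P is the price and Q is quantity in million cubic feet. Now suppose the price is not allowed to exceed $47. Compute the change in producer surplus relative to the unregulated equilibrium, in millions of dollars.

Rearranging demand gives Qd = 239 - 4P. Setting quantity demanded equal to quantity supplied, 239 - 4P = 3P - 132, gives P* = 53 and Q* = 27.
Because the ceiling (47) lies below the market-clearing price, it is binding.
At P = 47: Qd = 239 - 4·47 = 51 and Qs = 3·47 - 132 = 9.
Producer surplus without the control is ½ · (53 - 44) · 27 = 121.5.
With the ceiling, producers sell 9 units at 47, so PS = ½ · (47 - 44) · 9 = 13.5.
Change in producer surplus = 13.5 - 121.5 = -108.

-108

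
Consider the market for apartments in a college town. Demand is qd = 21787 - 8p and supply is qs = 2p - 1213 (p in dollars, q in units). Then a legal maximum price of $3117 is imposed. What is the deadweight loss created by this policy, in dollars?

0

Equilibrium: 21787 - 8p = 2p - 1213, so 23000 = 10p and p* = 2300, q* = 3387.
Since 3117 is above p* = 2300, the ceiling does not bind and the free-market outcome prevails.
Since the control does not bind, no trades are prevented and deadweight loss is zero.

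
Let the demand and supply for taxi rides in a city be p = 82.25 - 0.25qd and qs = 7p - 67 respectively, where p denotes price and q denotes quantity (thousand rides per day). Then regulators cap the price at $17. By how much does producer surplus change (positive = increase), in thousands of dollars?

-2251.5

Rearranging demand gives qd = 329 - 4p. Equilibrium: 329 - 4p = 7p - 67, so 396 = 11p and p* = 36, q* = 185.
Because the ceiling (17) lies below the market-clearing price, it is binding.
At p = 17: qd = 329 - 4·17 = 261 and qs = 7·17 - 67 = 52.
Producer surplus without the control is ½ · (36 - 67/7) · 185 = 34225/14.
With the ceiling, producers sell 52 units at 17, so PS = ½ · (17 - 67/7) · 52 = 1352/7.
Change in producer surplus = 1352/7 - 34225/14 = -2251.5.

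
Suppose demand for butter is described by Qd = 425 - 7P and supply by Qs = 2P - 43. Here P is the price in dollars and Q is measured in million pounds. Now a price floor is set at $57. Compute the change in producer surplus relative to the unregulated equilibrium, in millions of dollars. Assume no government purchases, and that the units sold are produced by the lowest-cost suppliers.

-176.25

Equilibrium: 425 - 7P = 2P - 43, so 468 = 9P and P* = 52, Q* = 61.
The floor of 57 is above the equilibrium price 52, so it binds.
At P = 57: Qd = 425 - 7·57 = 26 and Qs = 2·57 - 43 = 71.
Producer surplus without the control is ½ · (52 - 21.5) · 61 = 930.25.
With the floor, 26 units are sold at 57. The supply price at Q = 26 is 34.5, so PS = ½ · [(57 - 21.5) + (57 - 34.5)] · 26 = 754.
Change in producer surplus = 754 - 930.25 = -176.25.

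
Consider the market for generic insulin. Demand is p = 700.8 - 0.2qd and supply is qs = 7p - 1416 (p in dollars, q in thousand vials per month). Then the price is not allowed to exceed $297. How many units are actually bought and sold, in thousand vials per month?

663

Rearranging demand gives qd = 3504 - 5p. Equilibrium: 3504 - 5p = 7p - 1416, so 4920 = 12p and p* = 410, q* = 1454.
The ceiling of 297 is below the equilibrium price 410, so it binds.
At p = 297: qd = 3504 - 5·297 = 2019 and qs = 7·297 - 1416 = 663.
The quantity actually transacted is the short side, supply: 663.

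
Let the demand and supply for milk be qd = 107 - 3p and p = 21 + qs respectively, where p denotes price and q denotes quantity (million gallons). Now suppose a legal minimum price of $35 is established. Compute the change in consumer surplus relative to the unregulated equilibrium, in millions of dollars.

-19.5

Rearranging supply gives qs = p - 21. Without the control the market clears where 107 - 3p = p - 21, i.e. p* = 32 and q* = 11.
Because the floor (35) lies above the market-clearing price, it is binding.
At p = 35: qd = 107 - 3·35 = 2 and qs = 35 - 21 = 14.
Consumer surplus without the control is ½ · (107/3 - 32) · 11 = 121/6.
With the floor, consumers buy 2 units at 35, so CS = ½ · (107/3 - 35) · 2 = 2/3.
Change in consumer surplus = 2/3 - 121/6 = -19.5.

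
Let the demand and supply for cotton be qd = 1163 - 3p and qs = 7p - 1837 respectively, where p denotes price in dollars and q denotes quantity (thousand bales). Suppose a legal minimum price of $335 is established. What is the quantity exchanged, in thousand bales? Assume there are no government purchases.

Equilibrium: 1163 - 3p = 7p - 1837, so 3000 = 10p and p* = 300, q* = 263.
The floor of 335 is above the equilibrium price 300, so it binds.
At p = 335: qd = 1163 - 3·335 = 158 and qs = 7·335 - 1837 = 508.
The quantity actually transacted is the short side, demand: 158.

158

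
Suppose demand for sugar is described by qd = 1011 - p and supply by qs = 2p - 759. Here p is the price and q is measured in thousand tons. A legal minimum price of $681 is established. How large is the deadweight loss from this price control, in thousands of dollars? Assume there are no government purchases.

Equilibrium: 1011 - p = 2p - 759, so 1770 = 3p and p* = 590, q* = 421.
Because the floor (681) lies above the market-clearing price, it is binding.
At p = 681: qd = 1011 - 681 = 330 and qs = 2·681 - 759 = 603.
Quantity traded falls to 330. At q = 330 the demand price is 1011 - 330 = 681 and the supply price is (759 + 330)/2 = 544.5.
Deadweight loss = ½ · (681 - 544.5) · (421 - 330) = ½ · 136.5 · 91 = 6210.75.

6210.75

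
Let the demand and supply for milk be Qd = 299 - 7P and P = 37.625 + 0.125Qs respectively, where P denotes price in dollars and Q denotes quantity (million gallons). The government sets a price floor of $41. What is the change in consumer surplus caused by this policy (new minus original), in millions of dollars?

-15.5

Rearranging supply gives Qs = 8P - 301. Equilibrium: 299 - 7P = 8P - 301, so 600 = 15P and P* = 40, Q* = 19.
Because the floor (41) lies above the market-clearing price, it is binding.
At P = 41: Qd = 299 - 7·41 = 12 and Qs = 8·41 - 301 = 27.
Consumer surplus without the control is ½ · (299/7 - 40) · 19 = 361/14.
With the floor, consumers buy 12 units at 41, so CS = ½ · (299/7 - 41) · 12 = 72/7.
Change in consumer surplus = 72/7 - 361/14 = -15.5.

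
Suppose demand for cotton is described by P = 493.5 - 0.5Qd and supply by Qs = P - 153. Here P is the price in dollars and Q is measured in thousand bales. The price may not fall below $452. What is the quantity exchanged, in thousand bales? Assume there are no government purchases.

83

Rearranging demand gives Qd = 987 - 2P. In a free market, 987 - 2P = P - 153 gives the equilibrium P* = 380, Q* = 227.
Because the floor (452) lies above the market-clearing price, it is binding.
At P = 452: Qd = 987 - 2·452 = 83 and Qs = 452 - 153 = 299.
The quantity actually transacted is the short side, demand: 83.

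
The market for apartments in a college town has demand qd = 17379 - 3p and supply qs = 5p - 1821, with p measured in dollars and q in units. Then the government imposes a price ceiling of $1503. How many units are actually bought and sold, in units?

Setting quantity demanded equal to quantity supplied, 17379 - 3p = 5p - 1821, gives p* = 2400 and q* = 10179.
The ceiling of 1503 is below the equilibrium price 2400, so it binds.
At p = 1503: qd = 17379 - 3·1503 = 12870 and qs = 5·1503 - 1821 = 5694.
The quantity actually transacted is the short side, supply: 5694.

5694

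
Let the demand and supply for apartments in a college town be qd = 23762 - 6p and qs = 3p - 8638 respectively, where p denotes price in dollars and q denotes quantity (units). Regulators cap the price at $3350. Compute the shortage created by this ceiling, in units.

Without the control the market clears where 23762 - 6p = 3p - 8638, i.e. p* = 3600 and q* = 2162.
Because the ceiling (3350) lies below the market-clearing price, it is binding.
At p = 3350: qd = 23762 - 6·3350 = 3662 and qs = 3·3350 - 8638 = 1412.
Shortage = qd - qs = 3662 - 1412 = 2250.

2250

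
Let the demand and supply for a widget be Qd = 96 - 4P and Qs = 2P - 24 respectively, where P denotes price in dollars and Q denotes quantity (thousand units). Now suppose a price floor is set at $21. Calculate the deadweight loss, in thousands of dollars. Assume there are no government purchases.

Equilibrium: 96 - 4P = 2P - 24, so 120 = 6P and P* = 20, Q* = 16.
Since 21 > 20, the floor is binding.
At P = 21: Qd = 96 - 4·21 = 12 and Qs = 2·21 - 24 = 18.
Quantity traded falls to 12. At Q = 12 the demand price is (96 - 12)/4 = 21 and the supply price is (24 + 12)/2 = 18.
Deadweight loss = ½ · (21 - 18) · (16 - 12) = ½ · 3 · 4 = 6.

6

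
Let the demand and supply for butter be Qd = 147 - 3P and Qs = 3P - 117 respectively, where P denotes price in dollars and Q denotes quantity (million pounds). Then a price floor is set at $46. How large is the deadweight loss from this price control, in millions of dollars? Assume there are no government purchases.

12

In a free market, 147 - 3P = 3P - 117 gives the equilibrium P* = 44, Q* = 15.
Since 46 > 44, the floor is binding.
At P = 46: Qd = 147 - 3·46 = 9 and Qs = 3·46 - 117 = 21.
Quantity traded falls to 9. At Q = 9 the demand price is (147 - 9)/3 = 46 and the supply price is (117 + 9)/3 = 42.
Deadweight loss = ½ · (46 - 42) · (15 - 9) = ½ · 4 · 6 = 12.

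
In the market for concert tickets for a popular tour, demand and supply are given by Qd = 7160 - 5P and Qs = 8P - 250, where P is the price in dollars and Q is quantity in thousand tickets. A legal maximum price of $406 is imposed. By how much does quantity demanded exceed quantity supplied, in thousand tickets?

2132

Equilibrium: 7160 - 5P = 8P - 250, so 7410 = 13P and P* = 570, Q* = 4310.
Since 406 < 570, the ceiling is binding.
At P = 406: Qd = 7160 - 5·406 = 5130 and Qs = 8·406 - 250 = 2998.
Shortage = Qd - Qs = 5130 - 2998 = 2132.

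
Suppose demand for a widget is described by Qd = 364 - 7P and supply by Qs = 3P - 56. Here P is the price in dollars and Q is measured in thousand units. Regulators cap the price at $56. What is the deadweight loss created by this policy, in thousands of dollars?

0

Setting quantity demanded equal to quantity supplied, 364 - 7P = 3P - 56, gives P* = 42 and Q* = 70.
Since 56 is above P* = 42, the ceiling does not bind and the free-market outcome prevails.
Since the control does not bind, no trades are prevented and deadweight loss is zero.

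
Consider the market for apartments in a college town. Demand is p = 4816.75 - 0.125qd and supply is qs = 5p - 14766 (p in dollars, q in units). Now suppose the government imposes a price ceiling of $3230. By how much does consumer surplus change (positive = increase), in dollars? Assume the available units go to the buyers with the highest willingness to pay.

21423.75

Rearranging demand gives qd = 38534 - 8p. Without the control the market clears where 38534 - 8p = 5p - 14766, i.e. p* = 4100 and q* = 5734.
Since 3230 < 4100, the ceiling is binding.
At p = 3230: qd = 38534 - 8·3230 = 12694 and qs = 5·3230 - 14766 = 1384.
Consumer surplus without the control is ½ · (4816.75 - 4100) · 5734 = 2054922.25.
With the ceiling, 1384 units are sold at 3230 (assume they go to the highest-value buyers). The demand price at q = 1384 is 4643.75, so CS = ½ · [(4816.75 - 3230) + (4643.75 - 3230)] · 1384 = 2076346.
Change in consumer surplus = 2076346 - 2054922.25 = 21423.75.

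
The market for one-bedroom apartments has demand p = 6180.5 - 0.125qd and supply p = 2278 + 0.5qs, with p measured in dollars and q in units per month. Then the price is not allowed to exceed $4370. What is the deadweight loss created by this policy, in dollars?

Rearranging demand gives qd = 49444 - 8p; rearranging supply gives qs = 2p - 4556. Setting quantity demanded equal to quantity supplied, 49444 - 8p = 2p - 4556, gives p* = 5400 and q* = 6244.
Because the ceiling (4370) lies below the market-clearing price, it is binding.
At p = 4370: qd = 49444 - 8·4370 = 14484 and qs = 2·4370 - 4556 = 4184.
Quantity traded falls to 4184. At q = 4184 the demand price is (49444 - 4184)/8 = 5657.5 and the supply price is (4556 + 4184)/2 = 4370.
Deadweight loss = ½ · (5657.5 - 4370) · (6244 - 4184) = ½ · 1287.5 · 2060 = 1326125.

1326125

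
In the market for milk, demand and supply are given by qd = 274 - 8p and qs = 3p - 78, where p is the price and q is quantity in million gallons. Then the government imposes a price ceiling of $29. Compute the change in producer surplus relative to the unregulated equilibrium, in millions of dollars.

Setting quantity demanded equal to quantity supplied, 274 - 8p = 3p - 78, gives p* = 32 and q* = 18.
The ceiling of 29 is below the equilibrium price 32, so it binds.
At p = 29: qd = 274 - 8·29 = 42 and qs = 3·29 - 78 = 9.
Producer surplus without the control is ½ · (32 - 26) · 18 = 54.
With the ceiling, producers sell 9 units at 29, so PS = ½ · (29 - 26) · 9 = 13.5.
Change in producer surplus = 13.5 - 54 = -40.5.

-40.5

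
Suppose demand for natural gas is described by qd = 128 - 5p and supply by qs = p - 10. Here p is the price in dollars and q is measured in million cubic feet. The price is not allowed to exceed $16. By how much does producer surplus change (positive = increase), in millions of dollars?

In a free market, 128 - 5p = p - 10 gives the equilibrium p* = 23, q* = 13.
Because the ceiling (16) lies below the market-clearing price, it is binding.
At p = 16: qd = 128 - 5·16 = 48 and qs = 16 - 10 = 6.
Producer surplus without the control is ½ · (23 - 10) · 13 = 84.5.
With the ceiling, producers sell 6 units at 16, so PS = ½ · (16 - 10) · 6 = 18.
Change in producer surplus = 18 - 84.5 = -66.5.

-66.5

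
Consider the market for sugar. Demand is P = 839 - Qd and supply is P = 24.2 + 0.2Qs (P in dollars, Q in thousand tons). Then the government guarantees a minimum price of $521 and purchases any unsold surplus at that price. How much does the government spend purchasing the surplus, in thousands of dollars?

Rearranging demand gives Qd = 839 - P; rearranging supply gives Qs = 5P - 121. Setting quantity demanded equal to quantity supplied, 839 - P = 5P - 121, gives P* = 160 and Q* = 679.
Because the floor (521) lies above the market-clearing price, it is binding.
At P = 521: Qd = 839 - 521 = 318 and Qs = 5·521 - 121 = 2484.
Surplus = Qs - Qd = 2166.
Government expenditure = surplus × support price = 2166 × 521 = 1128486.

1128486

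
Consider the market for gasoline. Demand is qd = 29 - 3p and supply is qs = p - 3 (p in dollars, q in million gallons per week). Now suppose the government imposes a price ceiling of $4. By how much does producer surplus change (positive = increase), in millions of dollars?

-12

Without the control the market clears where 29 - 3p = p - 3, i.e. p* = 8 and q* = 5.
Because the ceiling (4) lies below the market-clearing price, it is binding.
At p = 4: qd = 29 - 3·4 = 17 and qs = 4 - 3 = 1.
Producer surplus without the control is ½ · (8 - 3) · 5 = 12.5.
With the ceiling, producers sell 1 units at 4, so PS = ½ · (4 - 3) · 1 = 0.5.
Change in producer surplus = 0.5 - 12.5 = -12.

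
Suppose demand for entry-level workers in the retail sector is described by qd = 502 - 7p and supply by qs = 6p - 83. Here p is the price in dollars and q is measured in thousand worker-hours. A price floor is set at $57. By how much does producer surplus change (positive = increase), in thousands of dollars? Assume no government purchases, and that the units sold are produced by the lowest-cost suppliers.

648

Equilibrium: 502 - 7p = 6p - 83, so 585 = 13p and p* = 45, q* = 187.
Because the floor (57) lies above the market-clearing price, it is binding.
At p = 57: qd = 502 - 7·57 = 103 and qs = 6·57 - 83 = 259.
Producer surplus without the control is ½ · (45 - 83/6) · 187 = 34969/12.
With the floor, 103 units are sold at 57. The supply price at q = 103 is 31, so PS = ½ · [(57 - 83/6) + (57 - 31)] · 103 = 42745/12.
Change in producer surplus = 42745/12 - 34969/12 = 648.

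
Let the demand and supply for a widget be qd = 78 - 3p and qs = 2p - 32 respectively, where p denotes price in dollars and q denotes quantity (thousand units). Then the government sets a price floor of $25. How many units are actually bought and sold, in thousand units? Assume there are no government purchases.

3

Setting quantity demanded equal to quantity supplied, 78 - 3p = 2p - 32, gives p* = 22 and q* = 12.
Because the floor (25) lies above the market-clearing price, it is binding.
At p = 25: qd = 78 - 3·25 = 3 and qs = 2·25 - 32 = 18.
The quantity actually transacted is the short side, demand: 3.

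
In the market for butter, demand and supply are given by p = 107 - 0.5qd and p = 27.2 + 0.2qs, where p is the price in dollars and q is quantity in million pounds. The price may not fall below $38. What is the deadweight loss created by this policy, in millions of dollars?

Rearranging demand gives qd = 214 - 2p; rearranging supply gives qs = 5p - 136. Without the control the market clears where 214 - 2p = 5p - 136, i.e. p* = 50 and q* = 114.
The floor of 38 is below the equilibrium price 50, so it is not binding; the market clears at p* = 50, q* = 114.
Since the control does not bind, no trades are prevented and deadweight loss is zero.

0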